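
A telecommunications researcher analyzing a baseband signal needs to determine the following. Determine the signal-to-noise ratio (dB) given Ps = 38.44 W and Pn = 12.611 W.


SNR in decibels:
SNR = 10 * log10(Ps / Pn)
    = 10 * log10(38.44 / 12.611)
    = 10 * log10(3.0481)
    = 10 * 0.484
    = 4.84 dB

4.84 dB


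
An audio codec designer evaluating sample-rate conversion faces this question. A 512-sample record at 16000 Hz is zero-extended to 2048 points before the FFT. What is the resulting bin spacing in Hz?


Frequency resolution after zero-padding:
N_padded = 512 * 4 = 2048
df = fs / N_padded
   = 16000 / 2048
   = 7.8125 Hz

7.8125 Hz


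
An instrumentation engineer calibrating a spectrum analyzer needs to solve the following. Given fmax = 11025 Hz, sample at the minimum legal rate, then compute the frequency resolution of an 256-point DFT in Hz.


Step 1 — Nyquist sampling rate:
fs = 2 * fmax = 2 * 11025 = 22050 Hz

Step 2 — DFT bin spacing:
df = fs / N = 22050 / 256 = 86.1328 Hz

86.1328 Hz


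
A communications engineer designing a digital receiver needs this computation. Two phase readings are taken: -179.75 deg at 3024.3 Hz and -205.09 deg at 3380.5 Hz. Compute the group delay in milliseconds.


Group delay from phase difference:
tau = -d(phi)/d(omega)
d(phi) = -25.34 deg = -0.442266 rad
d(omega) = 2*pi*(3380.5 - 3024.3) = 2238.0706 rad/s
tau = -(-0.442266) / 2238.0706
    = 0.1976 ms

0.1976 ms


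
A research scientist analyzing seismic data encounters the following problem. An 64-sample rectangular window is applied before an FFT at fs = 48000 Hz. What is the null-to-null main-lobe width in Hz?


Main lobe width for a rectangular window:
Width = 2 * fs / N
      = 2 * 48000 / 64
      = 96000 / 64
      = 1500.0 Hz

1500.0 Hz


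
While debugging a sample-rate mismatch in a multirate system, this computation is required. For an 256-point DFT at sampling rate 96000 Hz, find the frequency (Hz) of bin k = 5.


Frequency of DFT bin k:
f_k = k * fs / N
    = 5 * 96000 / 256
    = 480000 / 256
    = 1875.0 Hz

1875.0 Hz


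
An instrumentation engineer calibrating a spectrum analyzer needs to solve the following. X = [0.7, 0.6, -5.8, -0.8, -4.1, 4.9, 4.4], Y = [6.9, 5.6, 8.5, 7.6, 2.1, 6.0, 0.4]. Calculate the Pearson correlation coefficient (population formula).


Pearson correlation coefficient (population):
r = cov(X,Y) / (std(X) * std(Y))
Mean X = -0.0143, Mean Y = 5.3
Cov(X,Y) = -3.444286
Std(X) = 3.68992, Std(Y) = 2.749545
r = -0.3395

-0.3395


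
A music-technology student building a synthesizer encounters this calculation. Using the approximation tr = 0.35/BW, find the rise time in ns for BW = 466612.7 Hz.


Rise time from bandwidth relationship:
tr = 0.35 / BW
   = 0.35 / 466612.7
   = 7.500867422e-07 s
   = 750.0867 ns

750.0867 ns


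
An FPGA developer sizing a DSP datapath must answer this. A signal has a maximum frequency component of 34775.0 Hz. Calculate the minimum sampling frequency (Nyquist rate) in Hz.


The Nyquist rate is twice the maximum frequency component.
fs_min = 2 * fmax
      = 2 * 34775.0
      = 69550.0 Hz

69550.0


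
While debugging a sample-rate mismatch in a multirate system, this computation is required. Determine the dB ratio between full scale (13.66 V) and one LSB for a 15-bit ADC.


Dynamic range from full-scale to LSB:
V_min = V_max / 2^bits = 13.66 / 2^15
DR = 20 * log10(V_max / V_min)
   = 20 * log10(2^15)
   = 20 * 15 * log10(2)
   = 90.31 dB

90.31 dB


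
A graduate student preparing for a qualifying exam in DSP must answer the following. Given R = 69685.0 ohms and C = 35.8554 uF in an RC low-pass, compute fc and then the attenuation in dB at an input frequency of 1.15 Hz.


Step 1 — cutoff frequency:
fc = 1 / (2*pi*R*C)
C = 35.8554 uF = 3.58554e-05 F
fc = 1 / (2*pi*69685.0*3.58554e-05)
   = 0.0636981 Hz

Step 2 — magnitude at f = 1.15 Hz:
|H(f)| = 1 / sqrt(1 + (f/fc)^2)
f/fc = 1.15 / 0.0636981 = 18.053914
|H| = 1 / sqrt(1 + 325.943811) = 0.0553049
|H|_dB = 20*log10(0.0553049) = -25.14 dB

fc = 0.0636981 Hz; |H(1.15 Hz)| = -25.14 dB


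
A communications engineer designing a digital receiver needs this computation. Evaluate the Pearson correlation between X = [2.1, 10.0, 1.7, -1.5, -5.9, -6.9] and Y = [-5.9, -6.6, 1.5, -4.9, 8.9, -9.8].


Pearson correlation coefficient (population):
r = cov(X,Y) / (std(X) * std(Y))
Mean X = -0.0833, Mean Y = -2.8
Cov(X,Y) = -9.13
Std(X) = 5.655798, Std(Y) = 6.2295
r = -0.2591

-0.2591


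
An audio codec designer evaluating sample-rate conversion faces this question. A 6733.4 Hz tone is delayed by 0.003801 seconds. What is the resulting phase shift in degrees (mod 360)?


Phase shift from frequency and time delay:
phi = 360 * f * t_delay
    = 360 * 6733.4 * 0.003801
    = 9213.72 degrees
    mod 360 = 213.72 degrees

213.72 degrees


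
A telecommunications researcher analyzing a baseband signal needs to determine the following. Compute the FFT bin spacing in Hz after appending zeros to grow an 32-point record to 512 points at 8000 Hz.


Frequency resolution after zero-padding:
N_padded = 32 * 16 = 512
df = fs / N_padded
   = 8000 / 512
   = 15.625 Hz

15.625 Hz


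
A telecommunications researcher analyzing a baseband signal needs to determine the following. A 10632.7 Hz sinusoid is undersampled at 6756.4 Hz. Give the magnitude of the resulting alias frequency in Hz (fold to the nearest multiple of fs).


Compute the nearest integer multiple of fs to the signal:
n = round(10632.7 / 6756.4) = 2
f_alias = |10632.7 - 2 * 6756.4|
        = |10632.7 - 13512.8|
        = 2880.1 Hz

2880.1


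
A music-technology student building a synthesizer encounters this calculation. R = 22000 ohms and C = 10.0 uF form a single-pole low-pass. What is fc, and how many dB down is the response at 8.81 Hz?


Step 1 — cutoff frequency:
fc = 1 / (2*pi*R*C)
C = 10.0 uF = 1e-05 F
fc = 1 / (2*pi*22000*1e-05)
   = 0.723432 Hz

Step 2 — magnitude at f = 8.81 Hz:
|H(f)| = 1 / sqrt(1 + (f/fc)^2)
f/fc = 8.81 / 0.723432 = 12.178062
|H| = 1 / sqrt(1 + 148.305194) = 0.0818394
|H|_dB = 20*log10(0.0818394) = -21.74 dB

fc = 0.723432 Hz; |H(8.81 Hz)| = -21.74 dB


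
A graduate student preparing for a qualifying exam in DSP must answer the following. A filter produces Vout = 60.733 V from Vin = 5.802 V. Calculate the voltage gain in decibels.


Voltage gain in dB:
G = 20 * log10(Vout / Vin)
  = 20 * log10(60.733 / 5.802)
  = 20 * log10(10.467597)
  = 20 * 1.019847
  = 20.4 dB

20.4 dB


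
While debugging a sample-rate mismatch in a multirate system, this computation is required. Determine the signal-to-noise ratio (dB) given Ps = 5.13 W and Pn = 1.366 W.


SNR in decibels:
SNR = 10 * log10(Ps / Pn)
    = 10 * log10(5.13 / 1.366)
    = 10 * log10(3.7555)
    = 10 * 0.5747
    = 5.75 dB

5.75 dB


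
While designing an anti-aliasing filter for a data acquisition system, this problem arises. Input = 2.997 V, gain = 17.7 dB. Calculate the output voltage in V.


Output voltage from dB gain:
V_out = V_in * 10^(gain_dB / 20)
      = 2.997 * 10^(17.7 / 20)
      = 2.997 * 7.673615
      = 22.9978 V

22.9978 V


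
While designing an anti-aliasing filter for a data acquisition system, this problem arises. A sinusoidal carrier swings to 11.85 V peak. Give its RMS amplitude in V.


RMS voltage for a sinusoidal waveform:
V_rms = V_peak / sqrt(2)
      = 11.85 / 1.414214
      = 8.379 V

8.379 V


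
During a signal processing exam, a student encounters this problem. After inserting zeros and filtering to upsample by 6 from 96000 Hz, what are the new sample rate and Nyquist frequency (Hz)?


Step 1 — output sample rate after interpolation by L:
fs_out = L * fs_in = 6 * 96000 = 576000 Hz

Step 2 — Nyquist frequency of the output stream:
f_Nyq = fs_out / 2 = 576000 / 2 = 288000.0 Hz

fs_out = 576000 Hz; f_Nyquist = 288000.0 Hz


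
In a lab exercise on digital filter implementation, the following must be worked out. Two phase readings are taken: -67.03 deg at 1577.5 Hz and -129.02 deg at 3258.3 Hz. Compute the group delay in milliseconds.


Group delay from phase difference:
tau = -d(phi)/d(omega)
d(phi) = -61.99 deg = -1.08193 rad
d(omega) = 2*pi*(3258.3 - 1577.5) = 10560.7779 rad/s
tau = -(-1.08193) / 10560.7779
    = 0.1024 ms

0.1024 ms


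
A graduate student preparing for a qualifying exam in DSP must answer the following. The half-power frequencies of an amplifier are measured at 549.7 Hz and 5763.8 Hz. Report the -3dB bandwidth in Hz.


Bandwidth is the difference of -3dB frequencies:
BW = f_high - f_low
   = 5763.8 - 549.7
   = 5214.1 Hz

5214.1 Hz


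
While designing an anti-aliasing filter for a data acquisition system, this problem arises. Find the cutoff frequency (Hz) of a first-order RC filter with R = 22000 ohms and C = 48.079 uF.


Cutoff frequency of a first-order RC filter:
fc = 1 / (2 * pi * R * C)
C = 48.079 uF = 4.8079e-05 F
fc = 1 / (2 * pi * 22000 * 4.8079e-05)
   = 1 / 6.6459638604455
   = 0.150467 Hz

0.150467 Hz


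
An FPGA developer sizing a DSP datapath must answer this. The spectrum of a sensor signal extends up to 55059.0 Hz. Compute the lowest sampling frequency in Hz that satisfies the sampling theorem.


The Nyquist rate is twice the maximum frequency component.
fs_min = 2 * fmax
      = 2 * 55059.0
      = 110118.0 Hz

110118.0


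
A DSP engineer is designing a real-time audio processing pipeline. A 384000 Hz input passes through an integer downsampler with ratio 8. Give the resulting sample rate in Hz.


Decimation reduces the sample rate:
fs_out = fs_in / M
       = 384000 / 8
       = 48000.0 Hz

48000.0 Hz


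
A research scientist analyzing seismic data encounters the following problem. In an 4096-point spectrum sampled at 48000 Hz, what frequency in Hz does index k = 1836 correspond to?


Frequency of DFT bin k:
f_k = k * fs / N
    = 1836 * 48000 / 4096
    = 88128000 / 4096
    = 21515.625 Hz

21515.625 Hz


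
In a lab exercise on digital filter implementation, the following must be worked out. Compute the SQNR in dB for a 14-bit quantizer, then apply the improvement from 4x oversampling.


Step 1 — baseline SQNR at Nyquist:
SQNR_base = 6.02*N + 1.76
          = 6.02*14 + 1.76
          = 86.04 dB

Step 2 — oversampling processing gain:
G = 10*log10(OSR) = 10*log10(4) = 6.02 dB

Step 3 — total:
SQNR_total = 86.04 + 6.02 = 92.06 dB

Base SQNR = 86.04 dB; oversampled SQNR = 92.06 dB


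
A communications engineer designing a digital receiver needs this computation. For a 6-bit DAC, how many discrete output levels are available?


Number of quantization levels = 2^N
= 2^6
= 64

64


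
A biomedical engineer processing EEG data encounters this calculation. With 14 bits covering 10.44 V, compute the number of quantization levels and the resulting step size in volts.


Step 1 — number of quantization levels:
L = 2^N = 2^14 = 16384

Step 2 — LSB step size:
delta = Vfs / L
      = 10.44 / 16384
      = 0.00063721 V

Levels = 16384; step size = 0.00063721 V


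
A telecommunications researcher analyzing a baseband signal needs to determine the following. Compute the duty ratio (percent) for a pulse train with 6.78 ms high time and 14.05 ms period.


Duty cycle as a percentage:
DC = (t_on / T) * 100
   = (6.78 / 14.05) * 100
   = 0.482562 * 100
   = 48.26 %

48.26 %


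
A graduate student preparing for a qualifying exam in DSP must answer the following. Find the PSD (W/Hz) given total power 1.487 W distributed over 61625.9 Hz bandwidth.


Power spectral density:
PSD = P / BW
    = 1.487 / 61625.9
    = 2.413e-05 W/Hz

2.413e-05 W/Hz


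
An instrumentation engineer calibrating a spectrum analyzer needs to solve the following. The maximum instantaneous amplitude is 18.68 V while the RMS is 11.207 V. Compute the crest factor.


Crest factor is the ratio of peak to RMS:
CF = V_peak / V_rms
   = 18.68 / 11.207
   = 1.6668

1.6668


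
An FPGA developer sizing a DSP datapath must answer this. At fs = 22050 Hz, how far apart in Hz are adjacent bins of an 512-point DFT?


DFT frequency resolution:
df = fs / N
   = 22050 / 512
   = 43.0664 Hz

43.0664 Hz


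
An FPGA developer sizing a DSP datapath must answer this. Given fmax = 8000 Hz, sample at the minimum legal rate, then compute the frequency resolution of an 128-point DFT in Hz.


Step 1 — Nyquist sampling rate:
fs = 2 * fmax = 2 * 8000 = 16000 Hz

Step 2 — DFT bin spacing:
df = fs / N = 16000 / 128 = 125.0 Hz

125.0 Hz


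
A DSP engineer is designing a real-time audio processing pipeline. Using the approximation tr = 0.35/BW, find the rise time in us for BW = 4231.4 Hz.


Rise time from bandwidth relationship:
tr = 0.35 / BW
   = 0.35 / 4231.4
   = 8.271494068e-05 s
   = 82.7149 us

82.7149 us


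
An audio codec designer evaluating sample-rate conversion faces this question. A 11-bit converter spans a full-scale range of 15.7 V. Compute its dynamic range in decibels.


Dynamic range from full-scale to LSB:
V_min = V_max / 2^bits = 15.7 / 2^11
DR = 20 * log10(V_max / V_min)
   = 20 * log10(2^11)
   = 20 * 11 * log10(2)
   = 66.23 dB

66.23 dB


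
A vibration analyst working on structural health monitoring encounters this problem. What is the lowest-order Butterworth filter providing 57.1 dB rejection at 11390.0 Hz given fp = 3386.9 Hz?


Butterworth filter order formula:
n = log10(10^(A/10) - 1) / (2 * log10(f_stop/f_pass))
10^(57.1/10) - 1 = 512860.384
f_stop/f_pass = 11390.0 / 3386.9 = 3.363
n = 5.4203 -> ceil = 6

6


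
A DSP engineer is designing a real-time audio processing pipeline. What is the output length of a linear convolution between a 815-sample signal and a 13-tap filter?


Linear convolution output length:
L = N + M - 1
  = 815 + 13 - 1
  = 827 samples

827


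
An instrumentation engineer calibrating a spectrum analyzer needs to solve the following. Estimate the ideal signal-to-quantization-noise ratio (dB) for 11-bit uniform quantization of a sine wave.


Theoretical SNR for a full-scale sinusoid:
SNR = 6.02 * N + 1.76
    = 6.02 * 11 + 1.76
    = 66.22 + 1.76
    = 67.98 dB

67.98 dB


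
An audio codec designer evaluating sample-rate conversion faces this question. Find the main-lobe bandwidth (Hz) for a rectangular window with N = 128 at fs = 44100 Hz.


Main lobe width for a rectangular window:
Width = 2 * fs / N
      = 2 * 44100 / 128
      = 88200 / 128
      = 689.062 Hz

689.062 Hz


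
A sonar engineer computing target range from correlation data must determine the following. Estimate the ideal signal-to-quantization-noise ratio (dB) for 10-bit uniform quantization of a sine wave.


Theoretical SNR for a full-scale sinusoid:
SNR = 6.02 * N + 1.76
    = 6.02 * 10 + 1.76
    = 60.2 + 1.76
    = 61.96 dB

61.96 dB


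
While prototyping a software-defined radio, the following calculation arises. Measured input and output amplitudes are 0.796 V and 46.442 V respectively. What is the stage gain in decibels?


Voltage gain in dB:
G = 20 * log10(Vout / Vin)
  = 20 * log10(46.442 / 0.796)
  = 20 * log10(58.344221)
  = 20 * 1.765998
  = 35.32 dB

35.32 dB


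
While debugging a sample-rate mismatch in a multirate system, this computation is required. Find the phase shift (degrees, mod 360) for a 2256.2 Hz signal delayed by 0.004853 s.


Phase shift from frequency and time delay:
phi = 360 * f * t_delay
    = 360 * 2256.2 * 0.004853
    = 3941.76 degrees
    mod 360 = 341.76 degrees

341.76 degrees


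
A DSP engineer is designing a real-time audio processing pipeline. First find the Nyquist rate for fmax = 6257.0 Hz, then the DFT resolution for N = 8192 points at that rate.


Step 1 — Nyquist sampling rate:
fs = 2 * fmax = 2 * 6257.0 = 12514.0 Hz

Step 2 — DFT bin spacing:
df = fs / N = 12514.0 / 8192 = 1.5276 Hz

1.5276 Hz


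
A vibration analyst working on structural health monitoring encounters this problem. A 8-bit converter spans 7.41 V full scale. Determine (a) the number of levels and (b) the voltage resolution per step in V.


Step 1 — number of quantization levels:
L = 2^N = 2^8 = 256

Step 2 — LSB step size:
delta = Vfs / L
      = 7.41 / 256
      = 0.02894531 V

Levels = 256; step size = 0.02894531 V


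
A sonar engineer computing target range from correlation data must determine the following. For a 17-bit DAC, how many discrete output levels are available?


Number of quantization levels = 2^N
= 2^17
= 131072

131072


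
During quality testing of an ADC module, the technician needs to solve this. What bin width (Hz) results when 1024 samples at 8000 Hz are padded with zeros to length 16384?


Frequency resolution after zero-padding:
N_padded = 1024 * 16 = 16384
df = fs / N_padded
   = 8000 / 16384
   = 0.4883 Hz

0.4883 Hz


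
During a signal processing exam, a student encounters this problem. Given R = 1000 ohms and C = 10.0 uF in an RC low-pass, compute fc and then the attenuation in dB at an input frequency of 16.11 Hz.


Step 1 — cutoff frequency:
fc = 1 / (2*pi*R*C)
C = 10.0 uF = 1e-05 F
fc = 1 / (2*pi*1000*1e-05)
   = 15.9155 Hz

Step 2 — magnitude at f = 16.11 Hz:
|H(f)| = 1 / sqrt(1 + (f/fc)^2)
f/fc = 16.11 / 15.9155 = 1.012221
|H| = 1 / sqrt(1 + 1.024591) = 0.7027993
|H|_dB = 20*log10(0.7027993) = -3.06 dB

fc = 15.9155 Hz; |H(16.11 Hz)| = -3.06 dB


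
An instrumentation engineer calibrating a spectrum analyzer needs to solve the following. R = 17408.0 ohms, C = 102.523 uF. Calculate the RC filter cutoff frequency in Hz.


Cutoff frequency of a first-order RC filter:
fc = 1 / (2 * pi * R * C)
C = 102.523 uF = 0.000102523 F
fc = 1 / (2 * pi * 17408.0 * 0.000102523)
   = 1 / 11.213728894173
   = 0.089176 Hz

0.089176 Hz


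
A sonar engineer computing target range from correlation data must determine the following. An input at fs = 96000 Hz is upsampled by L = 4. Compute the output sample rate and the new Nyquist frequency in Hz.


Step 1 — output sample rate after interpolation by L:
fs_out = L * fs_in = 4 * 96000 = 384000 Hz

Step 2 — Nyquist frequency of the output stream:
f_Nyq = fs_out / 2 = 384000 / 2 = 192000.0 Hz

fs_out = 384000 Hz; f_Nyquist = 192000.0 Hz


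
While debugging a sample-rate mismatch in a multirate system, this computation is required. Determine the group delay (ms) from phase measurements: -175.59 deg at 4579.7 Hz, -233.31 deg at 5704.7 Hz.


Group delay from phase difference:
tau = -d(phi)/d(omega)
d(phi) = -57.72 deg = -1.007404 rad
d(omega) = 2*pi*(5704.7 - 4579.7) = 7068.5835 rad/s
tau = -(-1.007404) / 7068.5835
    = 0.1425 ms

0.1425 ms


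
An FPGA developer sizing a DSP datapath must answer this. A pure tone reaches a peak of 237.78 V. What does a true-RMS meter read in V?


RMS voltage for a sinusoidal waveform:
V_rms = V_peak / sqrt(2)
      = 237.78 / 1.414214
      = 168.136 V

168.136 V


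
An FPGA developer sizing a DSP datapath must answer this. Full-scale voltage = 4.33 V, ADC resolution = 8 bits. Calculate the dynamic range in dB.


Dynamic range from full-scale to LSB:
V_min = V_max / 2^bits = 4.33 / 2^8
DR = 20 * log10(V_max / V_min)
   = 20 * log10(2^8)
   = 20 * 8 * log10(2)
   = 48.16 dB

48.16 dB


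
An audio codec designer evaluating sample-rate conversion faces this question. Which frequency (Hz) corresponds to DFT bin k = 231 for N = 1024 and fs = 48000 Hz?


Frequency of DFT bin k:
f_k = k * fs / N
    = 231 * 48000 / 1024
    = 11088000 / 1024
    = 10828.125 Hz

10828.125 Hz


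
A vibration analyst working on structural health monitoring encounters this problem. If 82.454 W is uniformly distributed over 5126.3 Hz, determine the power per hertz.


Power spectral density:
PSD = P / BW
    = 82.454 / 5126.3
    = 0.01608451 W/Hz

0.01608451 W/Hz


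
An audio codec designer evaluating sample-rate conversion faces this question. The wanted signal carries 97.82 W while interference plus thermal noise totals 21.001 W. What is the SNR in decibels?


SNR in decibels:
SNR = 10 * log10(Ps / Pn)
    = 10 * log10(97.82 / 21.001)
    = 10 * log10(4.6579)
    = 10 * 0.6682
    = 6.68 dB

6.68 dB


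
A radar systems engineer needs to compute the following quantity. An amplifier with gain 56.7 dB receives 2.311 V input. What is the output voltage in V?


Output voltage from dB gain:
V_out = V_in * 10^(gain_dB / 20)
      = 2.311 * 10^(56.7 / 20)
      = 2.311 * 683.911647
      = 1580.5198 V

1580.5198 V


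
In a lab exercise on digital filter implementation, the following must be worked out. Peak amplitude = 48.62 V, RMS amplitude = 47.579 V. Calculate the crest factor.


Crest factor is the ratio of peak to RMS:
CF = V_peak / V_rms
   = 48.62 / 47.579
   = 1.0219

1.0219


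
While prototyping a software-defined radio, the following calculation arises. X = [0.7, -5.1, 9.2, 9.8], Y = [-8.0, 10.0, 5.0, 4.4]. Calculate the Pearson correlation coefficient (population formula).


Pearson correlation coefficient (population):
r = cov(X,Y) / (std(X) * std(Y))
Mean X = 3.65, Mean Y = 2.85
Cov(X,Y) = -2.2725
Std(X) = 6.20262, Std(Y) = 6.630799
r = -0.0553

-0.0553


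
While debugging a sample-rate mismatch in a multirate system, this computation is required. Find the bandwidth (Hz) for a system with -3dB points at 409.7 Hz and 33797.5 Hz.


Bandwidth is the difference of -3dB frequencies:
BW = f_high - f_low
   = 33797.5 - 409.7
   = 33387.8 Hz

33387.8 Hz


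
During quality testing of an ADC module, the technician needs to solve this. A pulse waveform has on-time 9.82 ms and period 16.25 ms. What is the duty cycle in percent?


Duty cycle as a percentage:
DC = (t_on / T) * 100
   = (9.82 / 16.25) * 100
   = 0.604308 * 100
   = 60.43 %

60.43 %


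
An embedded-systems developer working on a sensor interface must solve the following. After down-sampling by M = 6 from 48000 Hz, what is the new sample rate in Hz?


Decimation reduces the sample rate:
fs_out = fs_in / M
       = 48000 / 6
       = 8000.0 Hz

8000.0 Hz


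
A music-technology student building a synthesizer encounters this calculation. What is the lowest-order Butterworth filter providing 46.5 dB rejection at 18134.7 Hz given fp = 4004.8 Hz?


Butterworth filter order formula:
n = log10(10^(A/10) - 1) / (2 * log10(f_stop/f_pass))
10^(46.5/10) - 1 = 44667.3592
f_stop/f_pass = 18134.7 / 4004.8 = 4.5282
n = 3.5446 -> ceil = 4

4


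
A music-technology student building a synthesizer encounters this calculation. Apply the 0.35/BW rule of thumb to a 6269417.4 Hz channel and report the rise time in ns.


Rise time from bandwidth relationship:
tr = 0.35 / BW
   = 0.35 / 6269417.4
   = 5.582655894e-08 s
   = 55.8266 ns

55.8266 ns


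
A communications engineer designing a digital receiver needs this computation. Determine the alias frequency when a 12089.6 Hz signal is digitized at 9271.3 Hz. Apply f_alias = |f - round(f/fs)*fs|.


Compute the nearest integer multiple of fs to the signal:
n = round(12089.6 / 9271.3) = 1
f_alias = |12089.6 - 1 * 9271.3|
        = |12089.6 - 9271.3|
        = 2818.3 Hz

2818.3


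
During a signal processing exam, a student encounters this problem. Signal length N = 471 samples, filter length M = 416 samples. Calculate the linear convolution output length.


Linear convolution output length:
L = N + M - 1
  = 471 + 416 - 1
  = 886 samples

886


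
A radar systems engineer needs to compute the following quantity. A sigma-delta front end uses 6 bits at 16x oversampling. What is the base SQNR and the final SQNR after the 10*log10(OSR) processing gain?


Step 1 — baseline SQNR at Nyquist:
SQNR_base = 6.02*N + 1.76
          = 6.02*6 + 1.76
          = 37.88 dB

Step 2 — oversampling processing gain:
G = 10*log10(OSR) = 10*log10(16) = 12.04 dB

Step 3 — total:
SQNR_total = 37.88 + 12.04 = 49.92 dB

Base SQNR = 37.88 dB; oversampled SQNR = 49.92 dB


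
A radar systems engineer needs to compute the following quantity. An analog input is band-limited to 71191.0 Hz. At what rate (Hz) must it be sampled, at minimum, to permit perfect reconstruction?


The Nyquist rate is twice the maximum frequency component.
fs_min = 2 * fmax
      = 2 * 71191.0
      = 142382.0 Hz

142382.0


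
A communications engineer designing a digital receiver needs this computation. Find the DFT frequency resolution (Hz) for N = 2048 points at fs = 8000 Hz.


DFT frequency resolution:
df = fs / N
   = 8000 / 2048
   = 3.9062 Hz

3.9062 Hz


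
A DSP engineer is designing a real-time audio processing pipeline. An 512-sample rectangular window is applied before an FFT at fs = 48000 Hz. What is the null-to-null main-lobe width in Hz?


Main lobe width for a rectangular window:
Width = 2 * fs / N
      = 2 * 48000 / 512
      = 96000 / 512
      = 187.5 Hz

187.5 Hz


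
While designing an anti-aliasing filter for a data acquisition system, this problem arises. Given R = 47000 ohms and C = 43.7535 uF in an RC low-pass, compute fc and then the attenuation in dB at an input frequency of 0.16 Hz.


Step 1 — cutoff frequency:
fc = 1 / (2*pi*R*C)
C = 43.7535 uF = 4.37535e-05 F
fc = 1 / (2*pi*47000*4.37535e-05)
   = 0.0773944 Hz

Step 2 — magnitude at f = 0.16 Hz:
|H(f)| = 1 / sqrt(1 + (f/fc)^2)
f/fc = 0.16 / 0.0773944 = 2.067333
|H| = 1 / sqrt(1 + 4.273866) = 0.4354472
|H|_dB = 20*log10(0.4354472) = -7.22 dB

fc = 0.0773944 Hz; |H(0.16 Hz)| = -7.22 dB


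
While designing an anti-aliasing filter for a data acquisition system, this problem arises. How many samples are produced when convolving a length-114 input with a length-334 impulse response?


Linear convolution output length:
L = N + M - 1
  = 114 + 334 - 1
  = 447 samples

447


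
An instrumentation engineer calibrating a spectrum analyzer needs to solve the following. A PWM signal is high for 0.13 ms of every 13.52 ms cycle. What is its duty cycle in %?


Duty cycle as a percentage:
DC = (t_on / T) * 100
   = (0.13 / 13.52) * 100
   = 0.009615 * 100
   = 0.96 %

0.96 %


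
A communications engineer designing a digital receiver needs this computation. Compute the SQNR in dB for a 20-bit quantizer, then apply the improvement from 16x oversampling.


Step 1 — baseline SQNR at Nyquist:
SQNR_base = 6.02*N + 1.76
          = 6.02*20 + 1.76
          = 122.16 dB

Step 2 — oversampling processing gain:
G = 10*log10(OSR) = 10*log10(16) = 12.04 dB

Step 3 — total:
SQNR_total = 122.16 + 12.04 = 134.2 dB

Base SQNR = 122.16 dB; oversampled SQNR = 134.2 dB


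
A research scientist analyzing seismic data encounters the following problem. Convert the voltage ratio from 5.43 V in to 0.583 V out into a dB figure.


Voltage gain in dB:
G = 20 * log10(Vout / Vin)
  = 20 * log10(0.583 / 5.43)
  = 20 * log10(0.107366)
  = 20 * -0.969131
  = -19.38 dB

-19.38 dB


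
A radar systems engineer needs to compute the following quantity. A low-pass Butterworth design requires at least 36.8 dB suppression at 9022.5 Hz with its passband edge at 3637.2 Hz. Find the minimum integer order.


Butterworth filter order formula:
n = log10(10^(A/10) - 1) / (2 * log10(f_stop/f_pass))
10^(36.8/10) - 1 = 4785.3009
f_stop/f_pass = 9022.5 / 3637.2 = 2.4806
n = 4.6633 -> ceil = 5

5


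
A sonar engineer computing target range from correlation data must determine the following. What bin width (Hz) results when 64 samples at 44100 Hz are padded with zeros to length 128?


Frequency resolution after zero-padding:
N_padded = 64 * 2 = 128
df = fs / N_padded
   = 44100 / 128
   = 344.5312 Hz

344.5312 Hz


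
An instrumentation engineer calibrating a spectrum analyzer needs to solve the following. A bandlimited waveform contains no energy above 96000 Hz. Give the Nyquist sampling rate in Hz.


The Nyquist rate is twice the maximum frequency component.
fs_min = 2 * fmax
      = 2 * 96000
      = 192000 Hz

192000


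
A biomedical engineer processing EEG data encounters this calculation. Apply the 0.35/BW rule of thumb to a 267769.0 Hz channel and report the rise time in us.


Rise time from bandwidth relationship:
tr = 0.35 / BW
   = 0.35 / 267769.0
   = 1.307096789e-06 s
   = 1.3071 us

1.3071 us


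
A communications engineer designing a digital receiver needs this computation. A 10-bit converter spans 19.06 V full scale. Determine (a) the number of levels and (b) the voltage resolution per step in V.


Step 1 — number of quantization levels:
L = 2^N = 2^10 = 1024

Step 2 — LSB step size:
delta = Vfs / L
      = 19.06 / 1024
      = 0.01861328 V

Levels = 1024; step size = 0.01861328 V


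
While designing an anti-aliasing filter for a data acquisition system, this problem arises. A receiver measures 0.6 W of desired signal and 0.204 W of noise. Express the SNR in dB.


SNR in decibels:
SNR = 10 * log10(Ps / Pn)
    = 10 * log10(0.6 / 0.204)
    = 10 * log10(2.9412)
    = 10 * 0.4685
    = 4.69 dB

4.69 dB


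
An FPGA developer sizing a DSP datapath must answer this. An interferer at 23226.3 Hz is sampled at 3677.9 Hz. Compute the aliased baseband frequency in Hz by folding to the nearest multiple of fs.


Compute the nearest integer multiple of fs to the signal:
n = round(23226.3 / 3677.9) = 6
f_alias = |23226.3 - 6 * 3677.9|
        = |23226.3 - 22067.4|
        = 1158.9 Hz

1158.9


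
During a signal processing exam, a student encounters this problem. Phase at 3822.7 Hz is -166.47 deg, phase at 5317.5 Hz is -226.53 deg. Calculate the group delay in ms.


Group delay from phase difference:
tau = -d(phi)/d(omega)
d(phi) = -60.06 deg = -1.048245 rad
d(omega) = 2*pi*(5317.5 - 3822.7) = 9392.1054 rad/s
tau = -(-1.048245) / 9392.1054
    = 0.1116 ms

0.1116 ms


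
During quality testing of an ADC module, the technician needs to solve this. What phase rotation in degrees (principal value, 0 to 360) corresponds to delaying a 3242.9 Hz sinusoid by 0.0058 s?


Phase shift from frequency and time delay:
phi = 360 * f * t_delay
    = 360 * 3242.9 * 0.0058
    = 6771.18 degrees
    mod 360 = 291.18 degrees

291.18 degrees


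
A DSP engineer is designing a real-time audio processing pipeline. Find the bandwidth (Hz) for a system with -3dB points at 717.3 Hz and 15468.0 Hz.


Bandwidth is the difference of -3dB frequencies:
BW = f_high - f_low
   = 15468.0 - 717.3
   = 14750.7 Hz

14750.7 Hz


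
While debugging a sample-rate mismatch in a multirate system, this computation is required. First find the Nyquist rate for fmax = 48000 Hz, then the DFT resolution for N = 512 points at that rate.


Step 1 — Nyquist sampling rate:
fs = 2 * fmax = 2 * 48000 = 96000 Hz

Step 2 — DFT bin spacing:
df = fs / N = 96000 / 512 = 187.5 Hz

187.5 Hz


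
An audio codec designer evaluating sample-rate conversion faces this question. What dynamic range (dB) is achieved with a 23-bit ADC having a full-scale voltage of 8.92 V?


Dynamic range from full-scale to LSB:
V_min = V_max / 2^bits = 8.92 / 2^23
DR = 20 * log10(V_max / V_min)
   = 20 * log10(2^23)
   = 20 * 23 * log10(2)
   = 138.47 dB

138.47 dB


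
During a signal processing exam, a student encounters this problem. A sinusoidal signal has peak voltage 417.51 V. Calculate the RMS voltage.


RMS voltage for a sinusoidal waveform:
V_rms = V_peak / sqrt(2)
      = 417.51 / 1.414214
      = 295.224 V

295.224 V


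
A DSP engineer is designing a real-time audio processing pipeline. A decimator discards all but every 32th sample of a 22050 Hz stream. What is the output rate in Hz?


Decimation reduces the sample rate:
fs_out = fs_in / M
       = 22050 / 32
       = 689.0625 Hz

689.0625 Hz


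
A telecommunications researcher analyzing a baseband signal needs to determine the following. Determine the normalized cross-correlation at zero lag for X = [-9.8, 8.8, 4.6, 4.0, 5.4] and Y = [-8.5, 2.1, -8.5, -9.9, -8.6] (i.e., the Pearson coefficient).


Pearson correlation coefficient (population):
r = cov(X,Y) / (std(X) * std(Y))
Mean X = 2.6, Mean Y = -6.68
Cov(X,Y) = 12.696
Std(X) = 6.418723, Std(Y) = 4.421945
r = 0.4473

0.4473


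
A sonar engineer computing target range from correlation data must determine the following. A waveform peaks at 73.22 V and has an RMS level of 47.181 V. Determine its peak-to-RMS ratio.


Crest factor is the ratio of peak to RMS:
CF = V_peak / V_rms
   = 73.22 / 47.181
   = 1.5519

1.5519


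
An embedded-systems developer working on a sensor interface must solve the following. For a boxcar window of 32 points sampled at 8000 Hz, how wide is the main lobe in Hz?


Main lobe width for a rectangular window:
Width = 2 * fs / N
      = 2 * 8000 / 32
      = 16000 / 32
      = 500.0 Hz

500.0 Hz


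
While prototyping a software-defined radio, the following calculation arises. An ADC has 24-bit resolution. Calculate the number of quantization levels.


Number of quantization levels = 2^N
= 2^24
= 16777216

16777216


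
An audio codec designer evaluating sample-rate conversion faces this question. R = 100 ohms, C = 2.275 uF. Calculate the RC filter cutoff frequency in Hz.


Cutoff frequency of a first-order RC filter:
fc = 1 / (2 * pi * R * C)
C = 2.275 uF = 2.275e-06 F
fc = 1 / (2 * pi * 100 * 2.275e-06)
   = 1 / 0.0014294246573834
   = 699.582167 Hz

699.582167 Hz


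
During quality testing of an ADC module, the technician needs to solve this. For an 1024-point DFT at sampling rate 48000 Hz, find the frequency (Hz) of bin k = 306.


Frequency of DFT bin k:
f_k = k * fs / N
    = 306 * 48000 / 1024
    = 14688000 / 1024
    = 14343.75 Hz

14343.75 Hz


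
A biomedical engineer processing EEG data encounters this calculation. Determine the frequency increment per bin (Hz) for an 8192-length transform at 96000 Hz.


DFT frequency resolution:
df = fs / N
   = 96000 / 8192
   = 11.7188 Hz

11.7188 Hz


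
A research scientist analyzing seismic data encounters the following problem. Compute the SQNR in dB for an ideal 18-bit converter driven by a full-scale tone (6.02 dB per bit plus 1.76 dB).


Theoretical SNR for a full-scale sinusoid:
SNR = 6.02 * N + 1.76
    = 6.02 * 18 + 1.76
    = 108.36 + 1.76
    = 110.12 dB

110.12 dB


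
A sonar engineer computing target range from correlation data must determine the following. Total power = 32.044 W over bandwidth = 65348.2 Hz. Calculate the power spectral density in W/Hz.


Power spectral density:
PSD = P / BW
    = 32.044 / 65348.2
    = 0.00049036 W/Hz

0.00049036 W/Hz


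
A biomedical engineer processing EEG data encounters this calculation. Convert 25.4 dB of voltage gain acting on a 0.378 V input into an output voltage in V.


Output voltage from dB gain:
V_out = V_in * 10^(gain_dB / 20)
      = 0.378 * 10^(25.4 / 20)
      = 0.378 * 18.620871
      = 7.0387 V

7.0387 V


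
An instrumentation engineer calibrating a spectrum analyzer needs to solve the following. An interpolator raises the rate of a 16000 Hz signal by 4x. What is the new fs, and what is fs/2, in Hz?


Step 1 — output sample rate after interpolation by L:
fs_out = L * fs_in = 4 * 16000 = 64000 Hz

Step 2 — Nyquist frequency of the output stream:
f_Nyq = fs_out / 2 = 64000 / 2 = 32000.0 Hz

fs_out = 64000 Hz; f_Nyquist = 32000.0 Hz


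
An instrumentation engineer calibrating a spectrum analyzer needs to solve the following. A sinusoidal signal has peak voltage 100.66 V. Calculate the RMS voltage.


RMS voltage for a sinusoidal waveform:
V_rms = V_peak / sqrt(2)
      = 100.66 / 1.414214
      = 71.177 V

71.177 V


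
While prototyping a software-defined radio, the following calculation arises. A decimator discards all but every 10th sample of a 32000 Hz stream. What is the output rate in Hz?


Decimation reduces the sample rate:
fs_out = fs_in / M
       = 32000 / 10
       = 3200.0 Hz

3200.0 Hz


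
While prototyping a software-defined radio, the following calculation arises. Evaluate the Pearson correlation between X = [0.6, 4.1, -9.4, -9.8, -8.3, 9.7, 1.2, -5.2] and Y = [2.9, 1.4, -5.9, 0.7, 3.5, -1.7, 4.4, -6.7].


Pearson correlation coefficient (population):
r = cov(X,Y) / (std(X) * std(Y))
Mean X = -2.1375, Mean Y = -0.175
Cov(X,Y) = 5.958438
Std(X) = 6.675316, Std(Y) = 3.949921
r = 0.226

0.226


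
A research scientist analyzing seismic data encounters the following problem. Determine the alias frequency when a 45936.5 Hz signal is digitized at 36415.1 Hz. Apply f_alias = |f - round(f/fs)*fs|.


Compute the nearest integer multiple of fs to the signal:
n = round(45936.5 / 36415.1) = 1
f_alias = |45936.5 - 1 * 36415.1|
        = |45936.5 - 36415.1|
        = 9521.4 Hz

9521.4


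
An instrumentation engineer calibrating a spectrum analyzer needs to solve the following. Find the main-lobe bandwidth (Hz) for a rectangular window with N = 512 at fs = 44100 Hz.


Main lobe width for a rectangular window:
Width = 2 * fs / N
      = 2 * 44100 / 512
      = 88200 / 512
      = 172.266 Hz

172.266 Hz


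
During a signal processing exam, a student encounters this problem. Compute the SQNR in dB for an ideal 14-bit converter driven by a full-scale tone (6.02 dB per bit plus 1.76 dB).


Theoretical SNR for a full-scale sinusoid:
SNR = 6.02 * N + 1.76
    = 6.02 * 14 + 1.76
    = 84.28 + 1.76
    = 86.04 dB

86.04 dB


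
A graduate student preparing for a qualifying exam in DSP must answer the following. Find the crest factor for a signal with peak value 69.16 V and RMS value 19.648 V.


Crest factor is the ratio of peak to RMS:
CF = V_peak / V_rms
   = 69.16 / 19.648
   = 3.52

3.52


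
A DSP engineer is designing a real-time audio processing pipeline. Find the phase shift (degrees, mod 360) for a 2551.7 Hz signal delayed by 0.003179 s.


Phase shift from frequency and time delay:
phi = 360 * f * t_delay
    = 360 * 2551.7 * 0.003179
    = 2920.27 degrees
    mod 360 = 40.27 degrees

40.27 degrees


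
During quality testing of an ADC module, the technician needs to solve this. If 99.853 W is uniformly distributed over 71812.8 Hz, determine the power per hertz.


Power spectral density:
PSD = P / BW
    = 99.853 / 71812.8
    = 0.00139046 W/Hz

0.00139046 W/Hz


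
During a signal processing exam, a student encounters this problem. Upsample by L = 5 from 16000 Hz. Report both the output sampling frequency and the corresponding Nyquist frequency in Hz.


Step 1 — output sample rate after interpolation by L:
fs_out = L * fs_in = 5 * 16000 = 80000 Hz

Step 2 — Nyquist frequency of the output stream:
f_Nyq = fs_out / 2 = 80000 / 2 = 40000.0 Hz

fs_out = 80000 Hz; f_Nyquist = 40000.0 Hz


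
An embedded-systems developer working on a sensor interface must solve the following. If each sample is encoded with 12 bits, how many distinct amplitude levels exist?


Number of quantization levels = 2^N
= 2^12
= 4096

4096


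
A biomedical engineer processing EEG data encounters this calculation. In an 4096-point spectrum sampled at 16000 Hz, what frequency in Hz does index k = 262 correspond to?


Frequency of DFT bin k:
f_k = k * fs / N
    = 262 * 16000 / 4096
    = 4192000 / 4096
    = 1023.438 Hz

1023.438 Hz


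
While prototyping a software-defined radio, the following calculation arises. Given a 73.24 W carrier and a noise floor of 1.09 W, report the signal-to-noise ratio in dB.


SNR in decibels:
SNR = 10 * log10(Ps / Pn)
    = 10 * log10(73.24 / 1.09)
    = 10 * log10(67.1927)
    = 10 * 1.8273
    = 18.27 dB

18.27 dB


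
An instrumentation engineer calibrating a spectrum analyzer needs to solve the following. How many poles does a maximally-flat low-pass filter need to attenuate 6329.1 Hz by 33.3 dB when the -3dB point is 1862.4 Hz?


Butterworth filter order formula:
n = log10(10^(A/10) - 1) / (2 * log10(f_stop/f_pass))
10^(33.3/10) - 1 = 2136.9621
f_stop/f_pass = 6329.1 / 1862.4 = 3.3984
n = 3.1338 -> ceil = 4

4


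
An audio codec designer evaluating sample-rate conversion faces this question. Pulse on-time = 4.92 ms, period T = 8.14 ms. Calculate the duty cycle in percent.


Duty cycle as a percentage:
DC = (t_on / T) * 100
   = (4.92 / 8.14) * 100
   = 0.604423 * 100
   = 60.44 %

60.44 %
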